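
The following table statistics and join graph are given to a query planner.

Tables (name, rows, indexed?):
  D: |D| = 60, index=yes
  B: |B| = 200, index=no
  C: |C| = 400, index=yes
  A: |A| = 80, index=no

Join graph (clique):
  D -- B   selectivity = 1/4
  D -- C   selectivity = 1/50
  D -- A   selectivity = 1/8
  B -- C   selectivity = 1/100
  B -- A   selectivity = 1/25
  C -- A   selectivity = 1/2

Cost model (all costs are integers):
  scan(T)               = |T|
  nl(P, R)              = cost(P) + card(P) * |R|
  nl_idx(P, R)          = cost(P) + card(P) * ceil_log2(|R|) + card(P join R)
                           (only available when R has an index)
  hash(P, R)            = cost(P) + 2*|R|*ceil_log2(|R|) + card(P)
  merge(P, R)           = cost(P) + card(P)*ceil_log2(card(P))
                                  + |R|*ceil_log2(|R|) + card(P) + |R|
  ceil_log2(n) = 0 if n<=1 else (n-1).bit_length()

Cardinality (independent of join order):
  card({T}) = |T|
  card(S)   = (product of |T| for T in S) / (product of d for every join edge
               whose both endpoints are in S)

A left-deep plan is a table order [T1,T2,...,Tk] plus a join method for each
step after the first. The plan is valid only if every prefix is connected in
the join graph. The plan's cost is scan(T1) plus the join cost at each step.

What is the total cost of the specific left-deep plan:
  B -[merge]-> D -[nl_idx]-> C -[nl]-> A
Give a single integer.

step 1: scan B: cost=200, card=200
step 2: join D via merge
    card(P join D) = 200*60/(4) = 3000
    cost = 200 + 200*8 + 60*6 + 200 + 60 = 2420
step 3: join C via nl_idx
    card(P join C) = 3000*400/(50*100) = 240
    cost = 2420 + 3000*9 + 240 = 29660
step 4: join A via nl
    card(P join A) = 240*80/(8*25*2) = 48
    cost = 29660 + 240*80 = 48860

48860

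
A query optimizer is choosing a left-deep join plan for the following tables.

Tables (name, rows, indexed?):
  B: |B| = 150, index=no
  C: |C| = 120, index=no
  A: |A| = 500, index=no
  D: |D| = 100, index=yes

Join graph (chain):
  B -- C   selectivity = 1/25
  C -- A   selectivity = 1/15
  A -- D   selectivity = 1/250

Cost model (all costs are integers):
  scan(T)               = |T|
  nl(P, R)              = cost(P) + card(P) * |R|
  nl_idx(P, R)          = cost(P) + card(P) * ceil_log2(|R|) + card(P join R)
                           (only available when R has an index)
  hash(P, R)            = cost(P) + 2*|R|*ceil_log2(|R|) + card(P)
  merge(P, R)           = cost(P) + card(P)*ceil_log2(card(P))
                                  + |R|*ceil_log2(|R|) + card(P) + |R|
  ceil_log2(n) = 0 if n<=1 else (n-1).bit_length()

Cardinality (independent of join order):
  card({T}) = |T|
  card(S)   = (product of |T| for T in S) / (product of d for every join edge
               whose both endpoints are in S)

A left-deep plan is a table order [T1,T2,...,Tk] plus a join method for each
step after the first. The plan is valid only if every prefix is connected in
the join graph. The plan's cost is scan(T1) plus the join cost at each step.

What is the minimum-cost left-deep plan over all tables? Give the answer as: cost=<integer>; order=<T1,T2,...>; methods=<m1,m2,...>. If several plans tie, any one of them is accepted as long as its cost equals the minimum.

cost=8280; order=A,D,C,B; methods=hash,hash,hash

Selinger DP (subsets sized 1..n):
  {B}: scan cost=150, card=150
  {C}: scan cost=120, card=120
  {A}: scan cost=500, card=500
  {D}: scan cost=100, card=100
  {BC}: card=720; try (C,hash)→1980, (B,merge)→2430, (C,merge)→2460, (B,hash)→2640, (B,nl)→18120, (C,nl)→18150; best=1980 via (C,hash)
  {AC}: card=4000; try (C,hash)→2680, (A,merge)→6080, (C,merge)→6460, (A,hash)→9240, (A,nl)→60120, (C,nl)→60500; best=2680 via (C,hash)
  {AD}: card=200; try (D,hash)→2400, (D,nl_idx)→4200, (A,merge)→5900, (D,merge)→6300, (A,hash)→9200, (A,nl)→50100 …(+1); best=2400 via (D,hash)
  {ABC}: card=24000; try (B,hash)→9080, (A,hash)→11700, (A,merge)→14900, (B,merge)→56030, (A,nl)→361980, (B,nl)→602680; best=9080 via (B,hash)
  {ACD}: card=1600; try (C,hash)→4280, (C,merge)→5160, (D,hash)→8080, (C,nl)→26400, (D,nl_idx)→32280, (D,merge)→55480 …(+1); best=4280 via (C,hash)
  {ABCD}: card=9600; try (B,hash)→8280, (B,merge)→24830, (D,hash)→34480, (D,nl_idx)→186680, (B,nl)→244280, (D,merge)→393880 …(+1); best=8280 via (B,hash)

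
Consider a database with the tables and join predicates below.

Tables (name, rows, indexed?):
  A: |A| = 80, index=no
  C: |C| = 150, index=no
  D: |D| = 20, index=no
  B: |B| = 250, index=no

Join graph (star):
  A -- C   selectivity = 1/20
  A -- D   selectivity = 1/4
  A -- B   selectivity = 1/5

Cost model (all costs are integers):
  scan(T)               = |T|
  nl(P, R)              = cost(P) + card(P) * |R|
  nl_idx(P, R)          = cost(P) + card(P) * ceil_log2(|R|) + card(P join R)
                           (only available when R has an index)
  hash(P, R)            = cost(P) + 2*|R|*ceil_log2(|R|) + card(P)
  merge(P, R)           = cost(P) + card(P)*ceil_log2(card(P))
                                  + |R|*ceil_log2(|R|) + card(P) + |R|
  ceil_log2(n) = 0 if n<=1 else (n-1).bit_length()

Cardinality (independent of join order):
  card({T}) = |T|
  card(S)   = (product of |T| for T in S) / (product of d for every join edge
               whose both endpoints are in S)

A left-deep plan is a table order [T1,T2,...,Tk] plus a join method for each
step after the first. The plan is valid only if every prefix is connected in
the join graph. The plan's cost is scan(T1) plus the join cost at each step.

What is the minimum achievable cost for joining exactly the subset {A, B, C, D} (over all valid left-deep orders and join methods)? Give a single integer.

Selinger DP over subsets of {A,B,C,D}:
  {A}: scan cost=80, card=80
  {C}: scan cost=150, card=150
  {D}: scan cost=20, card=20
  {B}: scan cost=250, card=250
  {AC}: card=600; try (A,hash)→1420, (C,merge)→2070, (A,merge)→2140, (C,hash)→2560, (C,nl)→12080, (A,nl)→12150; best=1420 via (A,hash)
  {AD}: card=400; try (D,hash)→360, (A,merge)→780, (D,merge)→840, (A,hash)→1160, (A,nl)→1620, (D,nl)→1680; best=360 via (D,hash)
  {AB}: card=4000; try (A,hash)→1620, (B,merge)→2970, (A,merge)→3140, (B,hash)→4160, (B,nl)→20080, (A,nl)→20250; best=1620 via (A,hash)
  {ACD}: card=3000; try (D,hash)→2220, (C,hash)→3160, (C,merge)→5710, (D,merge)→8140, (D,nl)→13420, (C,nl)→60360; best=2220 via (D,hash)
  {ABC}: card=30000; try (B,hash)→6020, (C,hash)→8020, (B,merge)→10270, (C,merge)→54970, (B,nl)→151420, (C,nl)→601620; best=6020 via (B,hash)
  {ABD}: card=20000; try (B,hash)→4760, (D,hash)→5820, (B,merge)→6610, (D,merge)→53740, (D,nl)→81620, (B,nl)→100360; best=4760 via (B,hash)
  {ABCD}: card=150000; try (B,hash)→9220, (C,hash)→27160, (D,hash)→36220, (B,merge)→43470, (C,merge)→326110, (D,merge)→486140 …(+3); best=9220 via (B,hash)

9220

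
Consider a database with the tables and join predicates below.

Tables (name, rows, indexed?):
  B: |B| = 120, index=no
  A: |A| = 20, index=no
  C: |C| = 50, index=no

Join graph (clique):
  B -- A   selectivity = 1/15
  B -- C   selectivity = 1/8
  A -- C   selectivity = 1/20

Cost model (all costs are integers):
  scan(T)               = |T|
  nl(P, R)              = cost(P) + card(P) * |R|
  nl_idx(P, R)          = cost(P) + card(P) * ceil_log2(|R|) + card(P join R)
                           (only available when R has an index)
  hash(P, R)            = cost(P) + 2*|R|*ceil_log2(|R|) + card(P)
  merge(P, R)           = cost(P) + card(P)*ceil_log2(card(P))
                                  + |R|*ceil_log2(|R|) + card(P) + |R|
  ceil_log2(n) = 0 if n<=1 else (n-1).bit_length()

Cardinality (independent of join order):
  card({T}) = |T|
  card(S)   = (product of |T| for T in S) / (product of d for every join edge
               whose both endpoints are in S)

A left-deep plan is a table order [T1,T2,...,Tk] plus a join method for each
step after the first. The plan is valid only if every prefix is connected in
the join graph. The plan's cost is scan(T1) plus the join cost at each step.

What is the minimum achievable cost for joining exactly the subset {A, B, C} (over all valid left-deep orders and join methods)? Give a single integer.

Selinger DP over subsets of {A,B,C}:
  {B}: scan cost=120, card=120
  {A}: scan cost=20, card=20
  {C}: scan cost=50, card=50
  {AB}: card=160; try (A,hash)→440, (B,merge)→1100, (A,merge)→1200, (B,hash)→1720, (B,nl)→2420, (A,nl)→2520; best=440 via (A,hash)
  {BC}: card=750; try (C,hash)→840, (B,merge)→1360, (C,merge)→1430, (B,hash)→1780, (B,nl)→6050, (C,nl)→6120; best=840 via (C,hash)
  {AC}: card=50; try (A,hash)→300, (C,merge)→490, (A,merge)→520, (C,hash)→640, (C,nl)→1020, (A,nl)→1050; best=300 via (A,hash)
  {ABC}: card=50; try (C,hash)→1200, (B,merge)→1610, (A,hash)→1790, (B,hash)→2030, (C,merge)→2230, (B,nl)→6300 …(+3); best=1200 via (C,hash)

1200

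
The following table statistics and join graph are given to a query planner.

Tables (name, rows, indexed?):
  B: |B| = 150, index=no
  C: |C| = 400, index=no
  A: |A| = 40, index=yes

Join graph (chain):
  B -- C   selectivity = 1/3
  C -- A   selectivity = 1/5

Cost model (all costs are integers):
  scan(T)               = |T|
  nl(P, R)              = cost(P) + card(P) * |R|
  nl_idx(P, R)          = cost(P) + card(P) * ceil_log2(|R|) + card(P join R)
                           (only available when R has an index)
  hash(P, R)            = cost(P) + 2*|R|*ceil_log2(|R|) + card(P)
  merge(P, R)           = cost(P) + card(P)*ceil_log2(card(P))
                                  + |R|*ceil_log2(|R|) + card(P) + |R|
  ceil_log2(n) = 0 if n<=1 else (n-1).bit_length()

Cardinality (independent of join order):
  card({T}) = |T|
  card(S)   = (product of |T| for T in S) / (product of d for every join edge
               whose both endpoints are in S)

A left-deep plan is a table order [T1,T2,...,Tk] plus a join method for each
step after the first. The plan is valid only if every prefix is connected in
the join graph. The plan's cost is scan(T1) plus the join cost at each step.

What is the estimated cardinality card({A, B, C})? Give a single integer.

160000

Tables in S: A(40), B(150), C(400)
Edges inside S: B-C(d=3), C-A(d=5)
numerator = 40 * 150 * 400 = 2400000
denominator = 3 * 5 = 15
card(S) = 2400000 / 15 = 160000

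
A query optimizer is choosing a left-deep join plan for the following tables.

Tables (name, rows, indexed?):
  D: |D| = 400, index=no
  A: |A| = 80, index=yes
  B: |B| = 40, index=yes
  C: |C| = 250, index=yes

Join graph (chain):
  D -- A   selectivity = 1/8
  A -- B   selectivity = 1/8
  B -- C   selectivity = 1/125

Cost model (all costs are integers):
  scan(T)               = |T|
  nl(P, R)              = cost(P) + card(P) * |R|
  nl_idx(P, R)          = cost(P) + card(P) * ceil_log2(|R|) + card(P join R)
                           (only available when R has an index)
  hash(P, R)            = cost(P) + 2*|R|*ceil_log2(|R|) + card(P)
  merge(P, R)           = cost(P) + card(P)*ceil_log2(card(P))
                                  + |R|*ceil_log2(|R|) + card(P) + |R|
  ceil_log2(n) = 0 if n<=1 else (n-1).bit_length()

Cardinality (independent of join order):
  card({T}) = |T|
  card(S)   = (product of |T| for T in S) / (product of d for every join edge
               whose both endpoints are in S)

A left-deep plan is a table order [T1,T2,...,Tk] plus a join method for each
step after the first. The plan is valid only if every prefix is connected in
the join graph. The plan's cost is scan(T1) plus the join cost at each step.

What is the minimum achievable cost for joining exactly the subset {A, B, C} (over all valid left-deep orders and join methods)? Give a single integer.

Selinger DP over subsets of {A,B,C}:
  {A}: scan cost=80, card=80
  {B}: scan cost=40, card=40
  {C}: scan cost=250, card=250
  {AB}: card=400; try (B,hash)→640, (A,nl_idx)→720, (B,nl_idx)→960, (A,merge)→960, (B,merge)→1000, (A,hash)→1200 …(+2); best=640 via (B,hash)
  {BC}: card=80; try (C,nl_idx)→440, (B,hash)→980, (B,nl_idx)→1830, (C,merge)→2570, (B,merge)→2780, (C,hash)→4080 …(+2); best=440 via (C,nl_idx)
  {ABC}: card=800; try (A,hash)→1640, (A,merge)→1720, (A,nl_idx)→1800, (C,nl_idx)→4640, (C,hash)→5040, (A,nl)→6840 …(+2); best=1640 via (A,hash)

1640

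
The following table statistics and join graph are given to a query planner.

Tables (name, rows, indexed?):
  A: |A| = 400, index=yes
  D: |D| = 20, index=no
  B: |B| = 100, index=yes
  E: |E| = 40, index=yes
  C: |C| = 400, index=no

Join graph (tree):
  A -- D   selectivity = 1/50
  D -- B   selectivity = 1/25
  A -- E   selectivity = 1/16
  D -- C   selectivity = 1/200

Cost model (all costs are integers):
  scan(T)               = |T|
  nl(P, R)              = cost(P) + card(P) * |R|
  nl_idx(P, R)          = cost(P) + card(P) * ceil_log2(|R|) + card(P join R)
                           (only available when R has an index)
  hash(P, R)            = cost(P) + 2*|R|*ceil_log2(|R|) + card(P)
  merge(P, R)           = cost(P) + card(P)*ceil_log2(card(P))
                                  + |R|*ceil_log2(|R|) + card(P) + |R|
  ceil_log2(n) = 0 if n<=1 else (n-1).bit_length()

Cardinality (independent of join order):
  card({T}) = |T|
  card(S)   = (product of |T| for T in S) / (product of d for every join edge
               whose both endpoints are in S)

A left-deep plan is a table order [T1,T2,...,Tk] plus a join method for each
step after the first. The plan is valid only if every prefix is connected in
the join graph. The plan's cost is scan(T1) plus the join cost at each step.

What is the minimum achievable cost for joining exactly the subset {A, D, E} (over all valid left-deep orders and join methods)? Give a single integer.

Selinger DP over subsets of {A,D,E}:
  {A}: scan cost=400, card=400
  {D}: scan cost=20, card=20
  {E}: scan cost=40, card=40
  {AD}: card=160; try (A,nl_idx)→360, (D,hash)→1000, (A,merge)→4140, (D,merge)→4520, (A,hash)→7240, (A,nl)→8020 …(+1); best=360 via (A,nl_idx)
  {AE}: card=1000; try (E,hash)→1280, (A,nl_idx)→1400, (E,nl_idx)→3800, (A,merge)→4320, (E,merge)→4680, (A,hash)→7280 …(+2); best=1280 via (E,hash)
  {ADE}: card=400; try (E,hash)→1000, (E,nl_idx)→1720, (E,merge)→2080, (D,hash)→2480, (E,nl)→6760, (D,merge)→12400 …(+1); best=1000 via (E,hash)

1000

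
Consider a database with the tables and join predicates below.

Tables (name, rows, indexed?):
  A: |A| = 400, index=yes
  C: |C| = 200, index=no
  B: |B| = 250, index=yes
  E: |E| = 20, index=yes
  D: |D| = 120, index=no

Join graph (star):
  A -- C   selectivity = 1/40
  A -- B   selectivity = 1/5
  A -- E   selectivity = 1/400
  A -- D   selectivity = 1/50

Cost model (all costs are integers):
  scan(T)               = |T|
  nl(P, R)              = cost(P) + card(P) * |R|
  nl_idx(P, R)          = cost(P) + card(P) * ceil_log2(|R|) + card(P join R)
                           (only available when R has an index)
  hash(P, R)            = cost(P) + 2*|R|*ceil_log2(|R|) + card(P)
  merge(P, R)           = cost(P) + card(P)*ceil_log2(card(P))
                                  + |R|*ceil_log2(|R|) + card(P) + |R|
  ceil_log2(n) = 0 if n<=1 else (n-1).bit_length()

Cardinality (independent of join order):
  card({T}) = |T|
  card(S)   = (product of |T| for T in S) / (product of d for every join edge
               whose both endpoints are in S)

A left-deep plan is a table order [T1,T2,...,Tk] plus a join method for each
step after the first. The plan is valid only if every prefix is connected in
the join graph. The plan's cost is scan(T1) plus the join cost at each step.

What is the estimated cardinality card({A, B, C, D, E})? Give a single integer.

12000

Tables in S: A(400), B(250), C(200), D(120), E(20)
Edges inside S: A-C(d=40), A-B(d=5), A-E(d=400), A-D(d=50)
numerator = 400 * 250 * 200 * 120 * 20 = 48000000000
denominator = 40 * 5 * 400 * 50 = 4000000
card(S) = 48000000000 / 4000000 = 12000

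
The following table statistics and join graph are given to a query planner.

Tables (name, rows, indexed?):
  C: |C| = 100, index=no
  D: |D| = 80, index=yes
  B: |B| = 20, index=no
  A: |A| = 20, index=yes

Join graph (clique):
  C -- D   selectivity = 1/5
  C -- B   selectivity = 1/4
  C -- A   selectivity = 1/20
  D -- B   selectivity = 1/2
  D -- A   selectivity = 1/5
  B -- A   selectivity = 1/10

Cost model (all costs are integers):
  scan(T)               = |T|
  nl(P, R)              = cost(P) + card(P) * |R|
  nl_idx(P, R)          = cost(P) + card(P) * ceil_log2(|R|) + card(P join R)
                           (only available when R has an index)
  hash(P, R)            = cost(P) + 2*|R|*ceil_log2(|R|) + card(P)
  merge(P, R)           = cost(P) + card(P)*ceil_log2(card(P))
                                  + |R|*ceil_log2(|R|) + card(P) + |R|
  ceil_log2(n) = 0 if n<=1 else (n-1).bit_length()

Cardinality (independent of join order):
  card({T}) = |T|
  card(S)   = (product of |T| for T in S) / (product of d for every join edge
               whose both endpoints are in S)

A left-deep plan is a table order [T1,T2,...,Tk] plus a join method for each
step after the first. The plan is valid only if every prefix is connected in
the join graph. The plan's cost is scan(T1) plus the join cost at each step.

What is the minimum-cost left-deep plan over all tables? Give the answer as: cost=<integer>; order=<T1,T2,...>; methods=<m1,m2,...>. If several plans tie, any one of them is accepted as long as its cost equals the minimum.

Selinger DP (subsets sized 1..n):
  {C}: scan cost=100, card=100
  {D}: scan cost=80, card=80
  {B}: scan cost=20, card=20
  {A}: scan cost=20, card=20
  {CD}: card=1600; try (D,hash)→1320, (C,merge)→1520, (D,merge)→1540, (C,hash)→1560, (D,nl_idx)→2400, (C,nl)→8080 …(+1); best=1320 via (D,hash)
  {BC}: card=500; try (B,hash)→400, (C,merge)→940, (B,merge)→1020, (C,hash)→1440, (C,nl)→2020, (B,nl)→2100; best=400 via (B,hash)
  {AC}: card=100; try (A,hash)→400, (A,nl_idx)→700, (C,merge)→940, (A,merge)→1020, (C,hash)→1440, (C,nl)→2020 …(+1); best=400 via (A,hash)
  {BD}: card=800; try (B,hash)→360, (D,merge)→780, (B,merge)→840, (D,nl_idx)→960, (D,hash)→1160, (D,nl)→1620 …(+1); best=360 via (B,hash)
  {AD}: card=320; try (A,hash)→360, (D,nl_idx)→480, (D,merge)→780, (A,nl_idx)→800, (A,merge)→840, (D,hash)→1160 …(+2); best=360 via (A,hash)
  {AB}: card=40; try (A,nl_idx)→160, (B,hash)→240, (A,hash)→240, (B,merge)→260, (A,merge)→260, (B,nl)→420 …(+1); best=160 via (A,nl_idx)
  {BCD}: card=4000; try (D,hash)→2020, (C,hash)→2560, (B,hash)→3120, (D,merge)→6040, (D,nl_idx)→7900, (C,merge)→9960 …(+4); best=2020 via (D,hash)
  {ACD}: card=320; try (D,nl_idx)→1420, (D,hash)→1620, (D,merge)→1840, (C,hash)→2080, (A,hash)→3120, (C,merge)→4360 …(+5); best=1420 via (D,nl_idx)
  {ABC}: card=50; try (B,hash)→700, (A,hash)→1100, (C,merge)→1240, (B,merge)→1320, (C,hash)→1600, (B,nl)→2400 …(+4); best=700 via (B,hash)
  {ABD}: card=320; try (D,nl_idx)→760, (B,hash)→880, (D,merge)→1080, (D,hash)→1320, (A,hash)→1360, (D,nl)→3360 …(+5); best=760 via (D,nl_idx)
  {ABCD}: card=80; try (D,nl_idx)→1130, (D,merge)→1690, (D,hash)→1870, (B,hash)→1940, (C,hash)→2480, (D,nl)→4700 …(+8); best=1130 via (D,nl_idx)

cost=1130; order=C,A,B,D; methods=hash,hash,nl_idx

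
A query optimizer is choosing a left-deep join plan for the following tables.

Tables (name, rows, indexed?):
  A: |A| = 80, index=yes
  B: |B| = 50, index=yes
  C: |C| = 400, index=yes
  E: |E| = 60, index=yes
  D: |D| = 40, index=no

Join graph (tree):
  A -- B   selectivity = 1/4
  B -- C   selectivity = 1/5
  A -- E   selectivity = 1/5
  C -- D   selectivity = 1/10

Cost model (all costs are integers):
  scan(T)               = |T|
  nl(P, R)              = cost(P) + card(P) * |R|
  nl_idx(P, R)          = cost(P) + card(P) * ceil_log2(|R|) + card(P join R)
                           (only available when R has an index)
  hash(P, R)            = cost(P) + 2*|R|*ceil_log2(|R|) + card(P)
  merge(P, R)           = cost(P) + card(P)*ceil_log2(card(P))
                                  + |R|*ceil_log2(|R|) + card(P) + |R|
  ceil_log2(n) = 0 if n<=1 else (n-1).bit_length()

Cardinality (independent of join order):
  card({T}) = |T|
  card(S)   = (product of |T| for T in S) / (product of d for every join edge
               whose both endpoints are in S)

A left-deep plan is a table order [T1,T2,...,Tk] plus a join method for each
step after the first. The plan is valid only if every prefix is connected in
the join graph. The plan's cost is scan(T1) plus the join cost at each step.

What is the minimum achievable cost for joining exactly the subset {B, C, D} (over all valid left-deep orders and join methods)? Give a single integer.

3480

Selinger DP over subsets of {B,C,D}:
  {B}: scan cost=50, card=50
  {C}: scan cost=400, card=400
  {D}: scan cost=40, card=40
  {BC}: card=4000; try (B,hash)→1400, (C,merge)→4400, (C,nl_idx)→4500, (B,merge)→4750, (B,nl_idx)→6800, (C,hash)→7300 …(+2); best=1400 via (B,hash)
  {CD}: card=1600; try (D,hash)→1280, (C,nl_idx)→2000, (C,merge)→4320, (D,merge)→4680, (C,hash)→7280, (C,nl)→16040 …(+1); best=1280 via (D,hash)
  {BCD}: card=16000; try (B,hash)→3480, (D,hash)→5880, (B,merge)→20830, (B,nl_idx)→26880, (D,merge)→53680, (B,nl)→81280 …(+1); best=3480 via (B,hash)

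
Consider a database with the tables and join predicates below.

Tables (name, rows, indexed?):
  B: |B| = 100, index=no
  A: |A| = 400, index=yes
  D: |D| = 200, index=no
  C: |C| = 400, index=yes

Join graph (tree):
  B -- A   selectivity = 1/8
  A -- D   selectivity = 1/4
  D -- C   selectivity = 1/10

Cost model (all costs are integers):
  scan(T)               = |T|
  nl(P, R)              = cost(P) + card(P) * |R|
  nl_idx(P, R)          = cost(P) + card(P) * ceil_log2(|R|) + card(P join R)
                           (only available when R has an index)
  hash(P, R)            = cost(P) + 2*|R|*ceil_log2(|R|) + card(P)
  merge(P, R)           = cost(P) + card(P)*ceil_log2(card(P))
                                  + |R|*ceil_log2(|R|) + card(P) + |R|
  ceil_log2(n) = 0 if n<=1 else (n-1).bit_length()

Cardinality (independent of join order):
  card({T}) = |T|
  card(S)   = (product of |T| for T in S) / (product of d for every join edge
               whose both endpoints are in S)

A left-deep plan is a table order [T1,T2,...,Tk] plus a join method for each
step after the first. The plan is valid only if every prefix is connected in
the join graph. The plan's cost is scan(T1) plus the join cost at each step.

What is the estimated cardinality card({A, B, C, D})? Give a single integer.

10000000

Tables in S: A(400), B(100), C(400), D(200)
Edges inside S: B-A(d=8), A-D(d=4), D-C(d=10)
numerator = 400 * 100 * 400 * 200 = 3200000000
denominator = 8 * 4 * 10 = 320
card(S) = 3200000000 / 320 = 10000000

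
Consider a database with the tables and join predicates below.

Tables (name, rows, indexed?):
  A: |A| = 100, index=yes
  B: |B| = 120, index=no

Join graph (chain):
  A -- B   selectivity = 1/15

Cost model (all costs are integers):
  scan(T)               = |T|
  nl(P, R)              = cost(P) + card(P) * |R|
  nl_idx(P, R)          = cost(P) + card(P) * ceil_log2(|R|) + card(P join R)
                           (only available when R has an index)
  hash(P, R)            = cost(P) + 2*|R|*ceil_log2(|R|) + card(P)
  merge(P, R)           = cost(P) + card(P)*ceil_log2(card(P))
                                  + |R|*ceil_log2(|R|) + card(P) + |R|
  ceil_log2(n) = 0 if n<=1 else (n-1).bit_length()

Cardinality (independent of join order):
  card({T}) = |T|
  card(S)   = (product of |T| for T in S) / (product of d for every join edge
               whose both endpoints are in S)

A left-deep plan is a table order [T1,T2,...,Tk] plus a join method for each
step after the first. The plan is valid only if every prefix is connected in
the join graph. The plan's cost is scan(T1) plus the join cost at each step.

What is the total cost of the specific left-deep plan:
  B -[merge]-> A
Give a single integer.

step 1: scan B: cost=120, card=120
step 2: join A via merge
    card(P join A) = 120*100/(15) = 800
    cost = 120 + 120*7 + 100*7 + 120 + 100 = 1880

1880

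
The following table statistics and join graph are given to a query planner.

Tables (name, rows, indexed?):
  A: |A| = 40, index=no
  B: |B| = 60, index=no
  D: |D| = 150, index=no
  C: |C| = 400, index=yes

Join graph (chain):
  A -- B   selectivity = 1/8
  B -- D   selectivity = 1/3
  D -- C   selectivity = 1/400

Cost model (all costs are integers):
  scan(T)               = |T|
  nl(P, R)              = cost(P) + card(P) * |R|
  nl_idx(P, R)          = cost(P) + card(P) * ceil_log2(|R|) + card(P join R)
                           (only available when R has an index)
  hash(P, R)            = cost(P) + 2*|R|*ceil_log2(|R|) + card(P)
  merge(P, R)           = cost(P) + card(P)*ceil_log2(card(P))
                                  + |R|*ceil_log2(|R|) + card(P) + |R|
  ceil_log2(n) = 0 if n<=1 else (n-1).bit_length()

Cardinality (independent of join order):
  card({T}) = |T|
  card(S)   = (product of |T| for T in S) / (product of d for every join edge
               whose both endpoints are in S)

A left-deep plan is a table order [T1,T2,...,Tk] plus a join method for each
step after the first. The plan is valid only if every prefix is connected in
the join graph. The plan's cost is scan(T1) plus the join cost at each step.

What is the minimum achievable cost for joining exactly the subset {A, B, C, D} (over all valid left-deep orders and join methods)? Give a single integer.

6000

Selinger DP over subsets of {A,B,C,D}:
  {A}: scan cost=40, card=40
  {B}: scan cost=60, card=60
  {D}: scan cost=150, card=150
  {C}: scan cost=400, card=400
  {AB}: card=300; try (A,hash)→600, (B,merge)→740, (A,merge)→760, (B,hash)→800, (B,nl)→2440, (A,nl)→2460; best=600 via (A,hash)
  {BD}: card=3000; try (B,hash)→1020, (D,merge)→1830, (B,merge)→1920, (D,hash)→2520, (D,nl)→9060, (B,nl)→9150; best=1020 via (B,hash)
  {CD}: card=150; try (C,nl_idx)→1650, (D,hash)→3200, (C,merge)→5500, (D,merge)→5750, (C,hash)→7500, (C,nl)→60150 …(+1); best=1650 via (C,nl_idx)
  {ABD}: card=15000; try (D,hash)→3300, (A,hash)→4500, (D,merge)→4950, (A,merge)→40300, (D,nl)→45600, (A,nl)→121020; best=3300 via (D,hash)
  {BCD}: card=3000; try (B,hash)→2520, (B,merge)→3420, (B,nl)→10650, (C,hash)→11220, (C,nl_idx)→31020, (C,merge)→44020 …(+1); best=2520 via (B,hash)
  {ABCD}: card=15000; try (A,hash)→6000, (C,hash)→25500, (A,merge)→41800, (A,nl)→122520, (C,nl_idx)→153300, (C,merge)→232300 …(+1); best=6000 via (A,hash)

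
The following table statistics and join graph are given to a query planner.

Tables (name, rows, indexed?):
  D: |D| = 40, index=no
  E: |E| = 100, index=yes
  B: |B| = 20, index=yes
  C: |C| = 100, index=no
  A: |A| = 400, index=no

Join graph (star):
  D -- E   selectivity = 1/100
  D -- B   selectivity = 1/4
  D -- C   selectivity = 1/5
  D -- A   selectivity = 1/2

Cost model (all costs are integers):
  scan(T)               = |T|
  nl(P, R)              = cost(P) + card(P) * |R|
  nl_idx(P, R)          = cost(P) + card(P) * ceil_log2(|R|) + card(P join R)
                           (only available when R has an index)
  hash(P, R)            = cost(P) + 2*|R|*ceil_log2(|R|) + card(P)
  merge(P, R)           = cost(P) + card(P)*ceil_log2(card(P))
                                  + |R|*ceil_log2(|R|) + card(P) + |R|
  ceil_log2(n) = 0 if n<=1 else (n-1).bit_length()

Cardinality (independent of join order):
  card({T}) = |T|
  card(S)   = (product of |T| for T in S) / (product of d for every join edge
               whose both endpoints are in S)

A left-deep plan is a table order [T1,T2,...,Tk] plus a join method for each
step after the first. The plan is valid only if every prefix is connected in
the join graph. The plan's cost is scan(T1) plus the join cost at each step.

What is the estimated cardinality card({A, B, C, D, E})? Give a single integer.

Tables in S: A(400), B(20), C(100), D(40), E(100)
Edges inside S: D-E(d=100), D-B(d=4), D-C(d=5), D-A(d=2)
numerator = 400 * 20 * 100 * 40 * 100 = 3200000000
denominator = 100 * 4 * 5 * 2 = 4000
card(S) = 3200000000 / 4000 = 800000

800000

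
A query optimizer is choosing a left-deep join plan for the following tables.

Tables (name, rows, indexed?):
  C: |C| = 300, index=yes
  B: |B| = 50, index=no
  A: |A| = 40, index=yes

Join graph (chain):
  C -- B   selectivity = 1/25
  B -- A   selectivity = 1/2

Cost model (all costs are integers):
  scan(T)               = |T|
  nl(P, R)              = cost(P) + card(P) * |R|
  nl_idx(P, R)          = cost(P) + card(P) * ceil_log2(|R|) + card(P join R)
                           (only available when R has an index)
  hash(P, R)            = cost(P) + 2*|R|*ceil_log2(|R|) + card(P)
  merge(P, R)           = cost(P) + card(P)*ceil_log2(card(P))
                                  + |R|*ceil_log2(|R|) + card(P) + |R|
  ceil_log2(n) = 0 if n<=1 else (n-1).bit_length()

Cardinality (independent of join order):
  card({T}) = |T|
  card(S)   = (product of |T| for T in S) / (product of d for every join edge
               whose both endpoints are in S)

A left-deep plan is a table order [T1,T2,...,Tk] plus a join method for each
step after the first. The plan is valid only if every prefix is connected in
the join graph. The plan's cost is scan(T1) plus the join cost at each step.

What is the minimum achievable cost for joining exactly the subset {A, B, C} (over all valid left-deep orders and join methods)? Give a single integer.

2180

Selinger DP over subsets of {A,B,C}:
  {C}: scan cost=300, card=300
  {B}: scan cost=50, card=50
  {A}: scan cost=40, card=40
  {BC}: card=600; try (C,nl_idx)→1100, (B,hash)→1200, (C,merge)→3400, (B,merge)→3650, (C,hash)→5500, (C,nl)→15050 …(+1); best=1100 via (C,nl_idx)
  {AB}: card=1000; try (A,hash)→580, (B,merge)→670, (B,hash)→680, (A,merge)→680, (A,nl_idx)→1350, (B,nl)→2040 …(+1); best=580 via (A,hash)
  {ABC}: card=12000; try (A,hash)→2180, (C,hash)→6980, (A,merge)→7980, (C,merge)→14580, (A,nl_idx)→16700, (C,nl_idx)→21580 …(+2); best=2180 via (A,hash)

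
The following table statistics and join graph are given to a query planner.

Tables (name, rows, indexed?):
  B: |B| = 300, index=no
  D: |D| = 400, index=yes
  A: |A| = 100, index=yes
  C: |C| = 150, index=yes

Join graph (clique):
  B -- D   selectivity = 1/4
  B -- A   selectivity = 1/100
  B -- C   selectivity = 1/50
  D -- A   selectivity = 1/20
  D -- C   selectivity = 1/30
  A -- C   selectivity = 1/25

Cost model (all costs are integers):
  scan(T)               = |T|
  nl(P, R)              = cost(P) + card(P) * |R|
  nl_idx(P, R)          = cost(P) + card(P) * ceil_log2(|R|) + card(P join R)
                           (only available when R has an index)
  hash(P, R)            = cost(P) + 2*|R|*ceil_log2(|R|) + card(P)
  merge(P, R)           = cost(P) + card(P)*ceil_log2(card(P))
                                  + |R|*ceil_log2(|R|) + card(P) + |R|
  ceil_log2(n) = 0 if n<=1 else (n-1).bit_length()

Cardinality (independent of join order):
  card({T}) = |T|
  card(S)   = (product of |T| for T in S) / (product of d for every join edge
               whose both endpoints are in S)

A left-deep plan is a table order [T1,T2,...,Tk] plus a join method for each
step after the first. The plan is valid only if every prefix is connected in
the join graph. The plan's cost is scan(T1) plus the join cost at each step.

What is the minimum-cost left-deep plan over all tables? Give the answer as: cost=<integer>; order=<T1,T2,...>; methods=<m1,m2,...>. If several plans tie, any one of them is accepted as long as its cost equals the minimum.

Selinger DP (subsets sized 1..n):
  {B}: scan cost=300, card=300
  {D}: scan cost=400, card=400
  {A}: scan cost=100, card=100
  {C}: scan cost=150, card=150
  {BD}: card=30000; try (B,hash)→6200, (D,merge)→7300, (B,merge)→7400, (D,hash)→7800, (D,nl_idx)→33000, (D,nl)→120300 …(+1); best=6200 via (B,hash)
  {AB}: card=300; try (A,hash)→2000, (A,nl_idx)→2700, (B,merge)→3900, (A,merge)→4100, (B,hash)→5600, (B,nl)→30100 …(+1); best=2000 via (A,hash)
  {BC}: card=900; try (C,hash)→3000, (C,nl_idx)→3600, (B,merge)→4500, (C,merge)→4650, (B,hash)→5700, (B,nl)→45150 …(+1); best=3000 via (C,hash)
  {AD}: card=2000; try (A,hash)→2200, (D,nl_idx)→3000, (D,merge)→4900, (A,merge)→5200, (A,nl_idx)→5200, (D,hash)→7400 …(+2); best=2200 via (A,hash)
  {CD}: card=2000; try (C,hash)→3200, (D,nl_idx)→3500, (D,merge)→5500, (C,nl_idx)→5600, (C,merge)→5750, (D,hash)→7500 …(+2); best=3200 via (C,hash)
  {AC}: card=600; try (C,nl_idx)→1500, (A,hash)→1700, (A,nl_idx)→1800, (C,merge)→2250, (A,merge)→2300, (C,hash)→2600 …(+2); best=1500 via (C,nl_idx)
  {ABD}: card=1500; try (D,nl_idx)→6200, (D,merge)→9000, (D,hash)→9500, (B,hash)→9600, (B,merge)→29200, (A,hash)→37600 …(+5); best=6200 via (D,nl_idx)
  {BCD}: card=3000; try (B,hash)→10600, (D,hash)→11100, (D,nl_idx)→14100, (D,merge)→16900, (B,merge)→30200, (C,hash)→38600 …(+5); best=10600 via (B,hash)
  {ABC}: card=36; try (C,nl_idx)→4436, (C,hash)→4700, (A,hash)→5300, (C,merge)→6350, (B,hash)→7500, (A,nl_idx)→9336 …(+5); best=4436 via (C,nl_idx)
  {ACD}: card=400; try (C,hash)→6600, (A,hash)→6600, (D,nl_idx)→7300, (D,hash)→9300, (D,merge)→12100, (A,nl_idx)→17600 …(+6); best=6600 via (C,hash)
  {ABCD}: card=6; try (D,nl_idx)→4766, (D,merge)→8688, (C,hash)→10100, (D,hash)→11672, (B,hash)→12400, (B,merge)→13600 …(+9); best=4766 via (D,nl_idx)

cost=4766; order=B,A,C,D; methods=hash,nl_idx,nl_idx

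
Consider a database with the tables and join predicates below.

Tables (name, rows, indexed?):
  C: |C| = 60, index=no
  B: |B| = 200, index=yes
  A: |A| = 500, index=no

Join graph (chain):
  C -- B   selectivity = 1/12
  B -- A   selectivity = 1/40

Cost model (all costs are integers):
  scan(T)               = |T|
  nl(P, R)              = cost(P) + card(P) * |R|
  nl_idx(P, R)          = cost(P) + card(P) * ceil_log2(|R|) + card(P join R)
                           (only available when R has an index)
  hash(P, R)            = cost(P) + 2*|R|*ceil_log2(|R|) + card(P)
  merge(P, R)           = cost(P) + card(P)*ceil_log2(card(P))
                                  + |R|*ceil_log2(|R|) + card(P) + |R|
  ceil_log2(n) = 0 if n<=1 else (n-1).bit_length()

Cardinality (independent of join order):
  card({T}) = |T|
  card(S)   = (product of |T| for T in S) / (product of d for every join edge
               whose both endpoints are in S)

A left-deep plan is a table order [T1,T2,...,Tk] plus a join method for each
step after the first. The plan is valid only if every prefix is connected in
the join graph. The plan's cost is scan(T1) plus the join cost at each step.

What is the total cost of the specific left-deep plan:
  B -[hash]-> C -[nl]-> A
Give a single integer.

501120

step 1: scan B: cost=200, card=200
step 2: join C via hash
    card(P join C) = 200*60/(12) = 1000
    cost = 200 + 2*60*6 + 200 = 1120
step 3: join A via nl
    card(P join A) = 1000*500/(40) = 12500
    cost = 1120 + 1000*500 = 501120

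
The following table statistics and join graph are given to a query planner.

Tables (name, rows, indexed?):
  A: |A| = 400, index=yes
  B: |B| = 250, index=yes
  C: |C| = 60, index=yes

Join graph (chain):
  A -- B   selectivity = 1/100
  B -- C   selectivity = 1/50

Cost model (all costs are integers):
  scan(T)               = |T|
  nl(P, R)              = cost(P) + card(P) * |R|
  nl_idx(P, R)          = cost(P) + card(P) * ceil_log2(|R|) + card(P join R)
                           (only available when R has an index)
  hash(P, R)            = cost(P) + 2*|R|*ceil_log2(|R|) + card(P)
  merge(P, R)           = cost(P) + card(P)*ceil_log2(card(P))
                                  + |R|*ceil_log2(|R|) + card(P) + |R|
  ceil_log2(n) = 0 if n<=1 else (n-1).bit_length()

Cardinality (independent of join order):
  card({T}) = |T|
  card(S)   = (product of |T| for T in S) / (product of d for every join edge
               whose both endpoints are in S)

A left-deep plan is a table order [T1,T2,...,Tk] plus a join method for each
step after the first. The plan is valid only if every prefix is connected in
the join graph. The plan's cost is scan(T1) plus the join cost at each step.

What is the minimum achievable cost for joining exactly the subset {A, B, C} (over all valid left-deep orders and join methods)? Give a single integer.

Selinger DP over subsets of {A,B,C}:
  {A}: scan cost=400, card=400
  {B}: scan cost=250, card=250
  {C}: scan cost=60, card=60
  {AB}: card=1000; try (A,nl_idx)→3500, (B,nl_idx)→4600, (B,hash)→4800, (A,merge)→6500, (B,merge)→6650, (A,hash)→7700 …(+2); best=3500 via (A,nl_idx)
  {BC}: card=300; try (B,nl_idx)→840, (C,hash)→1220, (C,nl_idx)→2050, (B,merge)→2730, (C,merge)→2920, (B,hash)→4120 …(+2); best=840 via (B,nl_idx)
  {ABC}: card=1200; try (A,nl_idx)→4740, (C,hash)→5220, (A,merge)→7840, (A,hash)→8340, (C,nl_idx)→10700, (C,merge)→14920 …(+2); best=4740 via (A,nl_idx)

4740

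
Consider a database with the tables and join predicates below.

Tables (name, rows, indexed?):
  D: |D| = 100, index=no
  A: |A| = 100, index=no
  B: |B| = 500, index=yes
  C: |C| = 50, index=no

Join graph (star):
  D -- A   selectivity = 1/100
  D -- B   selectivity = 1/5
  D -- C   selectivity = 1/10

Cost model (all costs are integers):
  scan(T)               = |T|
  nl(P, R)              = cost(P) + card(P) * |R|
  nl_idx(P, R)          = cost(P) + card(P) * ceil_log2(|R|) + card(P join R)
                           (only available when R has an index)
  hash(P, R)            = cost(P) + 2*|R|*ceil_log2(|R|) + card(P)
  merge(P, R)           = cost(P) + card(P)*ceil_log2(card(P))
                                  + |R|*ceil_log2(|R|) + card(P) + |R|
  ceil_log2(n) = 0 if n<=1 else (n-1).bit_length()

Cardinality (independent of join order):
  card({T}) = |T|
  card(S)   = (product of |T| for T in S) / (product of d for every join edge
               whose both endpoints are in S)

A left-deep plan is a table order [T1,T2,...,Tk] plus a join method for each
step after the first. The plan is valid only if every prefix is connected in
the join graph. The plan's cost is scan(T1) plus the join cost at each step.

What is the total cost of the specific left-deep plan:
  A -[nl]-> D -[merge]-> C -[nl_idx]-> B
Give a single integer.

65750

step 1: scan A: cost=100, card=100
step 2: join D via nl
    card(P join D) = 100*100/(100) = 100
    cost = 100 + 100*100 = 10100
step 3: join C via merge
    card(P join C) = 100*50/(10) = 500
    cost = 10100 + 100*7 + 50*6 + 100 + 50 = 11250
step 4: join B via nl_idx
    card(P join B) = 500*500/(5) = 50000
    cost = 11250 + 500*9 + 50000 = 65750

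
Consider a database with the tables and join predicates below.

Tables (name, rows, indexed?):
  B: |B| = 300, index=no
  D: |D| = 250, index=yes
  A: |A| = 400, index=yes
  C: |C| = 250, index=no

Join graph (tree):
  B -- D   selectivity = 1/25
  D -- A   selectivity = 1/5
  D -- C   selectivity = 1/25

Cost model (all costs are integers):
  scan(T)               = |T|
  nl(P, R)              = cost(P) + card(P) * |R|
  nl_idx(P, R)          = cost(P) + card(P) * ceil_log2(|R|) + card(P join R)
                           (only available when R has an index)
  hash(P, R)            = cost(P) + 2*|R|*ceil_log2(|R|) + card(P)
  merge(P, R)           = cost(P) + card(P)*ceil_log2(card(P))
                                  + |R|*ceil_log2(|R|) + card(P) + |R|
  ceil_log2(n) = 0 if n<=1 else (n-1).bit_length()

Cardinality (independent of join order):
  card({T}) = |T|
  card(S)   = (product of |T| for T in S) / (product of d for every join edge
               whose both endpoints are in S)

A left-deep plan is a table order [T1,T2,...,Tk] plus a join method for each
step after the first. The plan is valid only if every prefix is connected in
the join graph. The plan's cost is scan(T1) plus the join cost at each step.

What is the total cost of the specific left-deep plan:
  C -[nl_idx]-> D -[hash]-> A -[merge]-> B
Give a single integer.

step 1: scan C: cost=250, card=250
step 2: join D via nl_idx
    card(P join D) = 250*250/(25) = 2500
    cost = 250 + 250*8 + 2500 = 4750
step 3: join A via hash
    card(P join A) = 2500*400/(5) = 200000
    cost = 4750 + 2*400*9 + 2500 = 14450
step 4: join B via merge
    card(P join B) = 200000*300/(25) = 2400000
    cost = 14450 + 200000*18 + 300*9 + 200000 + 300 = 3817450

3817450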